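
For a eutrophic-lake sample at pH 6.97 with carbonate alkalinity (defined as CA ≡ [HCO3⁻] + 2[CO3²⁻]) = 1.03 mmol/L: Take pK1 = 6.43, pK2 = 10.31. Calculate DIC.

CA = [HCO3⁻] + 2[CO3²⁻] = (α₁ + 2α₂)·DIC
At pH 6.97: [H⁺]/K1 = 10^-0.54 = 0.28840, K2/[H⁺] = 10^-3.34 = 0.00045709
α₁ = 1/(1 + 0.28840 + 0.00045709) = 1/1.2889 = 0.7759; α₂ = α₁·K2/[H⁺] = 0.0003546
α₁ + 2α₂ = 0.7766
DIC = CA / (α₁ + 2α₂) = 1.03 / 0.7766 = 1.33 mmol/L

DIC = 1.33 mmol/L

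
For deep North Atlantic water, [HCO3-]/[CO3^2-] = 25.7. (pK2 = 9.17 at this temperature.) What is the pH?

pH = 7.76

From K2 = [H⁺][CO3^2-]/[HCO3-]:  pH = pK2 − log₁₀([HCO3-]/[CO3^2-])
log₁₀(25.7) = +1.410
pH = 9.17 − (+1.410) = 7.76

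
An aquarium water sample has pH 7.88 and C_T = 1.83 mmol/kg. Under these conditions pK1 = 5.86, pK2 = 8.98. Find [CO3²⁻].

[CO3²⁻] = 0.133 mmol/kg

α₂ = 1 / (1 + [H⁺]/K2 + [H⁺]²/(K1K2)) = 1 / (1 + 10^+1.10 + 10^-0.92)
   = 1 / (1 + 12.589 + 0.12023) = 1/13.709 = 0.07294
[CO3²⁻] = α₂ × DIC = 0.07294 × 1.83 = 0.133 mmol/kg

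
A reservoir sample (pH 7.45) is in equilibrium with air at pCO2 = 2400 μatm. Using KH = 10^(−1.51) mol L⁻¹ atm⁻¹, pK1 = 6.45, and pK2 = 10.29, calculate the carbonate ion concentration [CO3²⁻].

[CO2*] = KH · pCO2 = 10^(−1.51) × 2400×10^-6 = 7.417×10^-5 mol/L
α₀ = 1/(1 + K1/[H⁺] + K1K2/[H⁺]²) = 1/(1 + 10^+1.00 + 10^-1.84) = 0.09079
DIC = [CO2*]/α₀ = 7.417×10^-5 / 0.09079 = 0.8169 mmol/L
[CO3²⁻] = α₂·DIC; α₂ = 0.001312, so [CO3²⁻] = 0.001312 × 0.8169 = 0.00107 mmol/L = 1.07 μmol/L

[CO3²⁻] = 1.07 μmol/L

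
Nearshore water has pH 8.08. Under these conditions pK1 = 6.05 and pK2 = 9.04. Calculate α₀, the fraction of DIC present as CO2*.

α₀ = 1 / (1 + K1/[H⁺] + K1K2/[H⁺]²) = 1 / (1 + 10^+2.03 + 10^+1.07)
   = 1 / (1 + 107.15 + 11.749) = 1/119.90 = 0.008340

α₀ = 0.00834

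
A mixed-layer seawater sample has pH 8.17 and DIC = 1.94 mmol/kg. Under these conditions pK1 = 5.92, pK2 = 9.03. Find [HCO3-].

[HCO3⁻] = 1.70 mmol/kg

α₁ = 1 / (1 + [H⁺]/K1 + K2/[H⁺]) = 1 / (1 + 10^-2.25 + 10^-0.86)
   = 1 / (1 + 0.0056234 + 0.13804) = 1/1.1437 = 0.8744
[HCO3⁻] = α₁ × DIC = 0.8744 × 1.94 = 1.70 mmol/kg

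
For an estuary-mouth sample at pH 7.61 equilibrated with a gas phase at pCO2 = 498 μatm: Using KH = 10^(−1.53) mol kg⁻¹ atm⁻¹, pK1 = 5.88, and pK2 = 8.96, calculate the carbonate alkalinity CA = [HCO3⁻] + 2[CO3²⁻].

CA = 0.860 mmol/kg

[CO2*] = KH · pCO2 = 10^(−1.53) × 498×10^-6 = 1.470×10^-5 mol/kg
α₀ = 1/(1 + K1/[H⁺] + K1K2/[H⁺]²) = 1/(1 + 10^+1.73 + 10^+0.38) = 0.01751
DIC = [CO2*]/α₀ = 1.470×10^-5 / 0.01751 = 0.8392 mmol/kg
CA = (α₁ + 2α₂)·DIC = (0.9405 + 2×0.04201) × 0.8392 = 0.860 mmol/kg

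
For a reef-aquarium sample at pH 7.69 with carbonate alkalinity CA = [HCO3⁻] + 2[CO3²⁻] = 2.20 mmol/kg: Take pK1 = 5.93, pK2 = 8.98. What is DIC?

CA = [HCO3⁻] + 2[CO3²⁻] = (α₁ + 2α₂)·DIC
At pH 7.69: [H⁺]/K1 = 10^-1.76 = 0.017378, K2/[H⁺] = 10^-1.29 = 0.051286
α₁ = 1/(1 + 0.017378 + 0.051286) = 1/1.0687 = 0.9357; α₂ = α₁·K2/[H⁺] = 0.04799
α₁ + 2α₂ = 1.0317
DIC = CA / (α₁ + 2α₂) = 2.20 / 1.0317 = 2.13 mmol/kg

DIC = 2.13 mmol/kg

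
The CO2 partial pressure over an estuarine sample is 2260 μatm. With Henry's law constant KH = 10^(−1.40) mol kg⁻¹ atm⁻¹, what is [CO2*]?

[CO2*] = 90.0 μmol/kg

KH = 10^(−1.40) = 3.981×10^-2 mol kg⁻¹ atm⁻¹
[CO2*] = KH · pCO2 = 3.981×10^-2 × 2260×10^-6 atm = 9.00×10^-5 mol/kg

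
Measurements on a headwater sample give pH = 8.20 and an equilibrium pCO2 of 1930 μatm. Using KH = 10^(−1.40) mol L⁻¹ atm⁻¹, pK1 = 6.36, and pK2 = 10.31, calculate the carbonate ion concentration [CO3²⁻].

[CO2*] = KH · pCO2 = 10^(−1.40) × 1930×10^-6 = 7.683×10^-5 mol/L
α₀ = 1/(1 + K1/[H⁺] + K1K2/[H⁺]²) = 1/(1 + 10^+1.84 + 10^-0.27) = 0.01414
DIC = [CO2*]/α₀ = 7.683×10^-5 / 0.01414 = 5.434 mmol/L
[CO3²⁻] = α₂·DIC; α₂ = 0.007594, so [CO3²⁻] = 0.007594 × 5.434 = 0.0413 mmol/L

[CO3²⁻] = 0.0413 mmol/L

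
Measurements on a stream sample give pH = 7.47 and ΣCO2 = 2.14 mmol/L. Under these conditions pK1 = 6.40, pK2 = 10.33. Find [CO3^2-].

[CO3²⁻] = 2.72 μmol/L

α₂ = 1 / (1 + [H⁺]/K2 + [H⁺]²/(K1K2)) = 1 / (1 + 10^+2.86 + 10^+1.79)
   = 1 / (1 + 724.44 + 61.660) = 1/787.10 = 0.001270
[CO3²⁻] = α₂ × DIC = 0.001270 × 2.14 = 0.00272 mmol/L = 2.72 μmol/L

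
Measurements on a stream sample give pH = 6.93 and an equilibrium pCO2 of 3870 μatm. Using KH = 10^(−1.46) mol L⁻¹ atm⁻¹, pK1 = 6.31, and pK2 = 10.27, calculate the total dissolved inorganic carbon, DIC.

[CO2*] = KH · pCO2 = 10^(−1.46) × 3870×10^-6 = 1.342×10^-4 mol/L
α₀ = 1/(1 + K1/[H⁺] + K1K2/[H⁺]²) = 1/(1 + 10^+0.62 + 10^-2.72) = 0.1934
DIC = [CO2*]/α₀ = 1.342×10^-4 / 0.1934 = 0.694 mmol/L

DIC = 0.694 mmol/L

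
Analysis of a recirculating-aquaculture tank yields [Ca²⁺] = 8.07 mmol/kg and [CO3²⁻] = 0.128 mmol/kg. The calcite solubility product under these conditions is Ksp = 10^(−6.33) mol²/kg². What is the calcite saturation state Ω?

Ksp = 10^(−6.33) = 4.677×10^-7
Ω = [Ca²⁺][CO3²⁻]/Ksp = (8.07×10^-3)(0.128×10^-3) / 4.677×10^-7 = 2.21

Ω = 2.21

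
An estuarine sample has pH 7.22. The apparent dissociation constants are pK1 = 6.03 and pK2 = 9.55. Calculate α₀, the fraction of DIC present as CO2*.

α₀ = 1 / (1 + K1/[H⁺] + K1K2/[H⁺]²) = 1 / (1 + 10^+1.19 + 10^-1.14)
   = 1 / (1 + 15.488 + 0.072444) = 1/16.561 = 0.06038

α₀ = 0.0604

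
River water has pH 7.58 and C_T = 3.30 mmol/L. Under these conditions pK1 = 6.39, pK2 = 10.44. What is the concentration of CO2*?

α₀ = 1 / (1 + K1/[H⁺] + K1K2/[H⁺]²) = 1 / (1 + 10^+1.19 + 10^-1.67)
   = 1 / (1 + 15.488 + 0.021380) = 1/16.510 = 0.06057
[CO2*] = α₀ × DIC = 0.06057 × 3.30 = 0.200 mmol/L

[CO2*] = 0.200 mmol/L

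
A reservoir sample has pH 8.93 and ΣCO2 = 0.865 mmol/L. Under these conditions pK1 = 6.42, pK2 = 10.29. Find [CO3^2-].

[CO3²⁻] = 0.0361 mmol/L

α₂ = 1 / (1 + [H⁺]/K2 + [H⁺]²/(K1K2)) = 1 / (1 + 10^+1.36 + 10^-1.15)
   = 1 / (1 + 22.909 + 0.070795) = 1/23.979 = 0.04170
[CO3²⁻] = α₂ × DIC = 0.04170 × 0.865 = 0.0361 mmol/L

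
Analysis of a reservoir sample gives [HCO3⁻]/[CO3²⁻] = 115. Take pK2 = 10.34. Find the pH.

From K2 = [H⁺][CO3²⁻]/[HCO3⁻]:  pH = pK2 − log₁₀([HCO3⁻]/[CO3²⁻])
log₁₀(115) = +2.061
pH = 10.34 − (+2.061) = 8.28

pH = 8.28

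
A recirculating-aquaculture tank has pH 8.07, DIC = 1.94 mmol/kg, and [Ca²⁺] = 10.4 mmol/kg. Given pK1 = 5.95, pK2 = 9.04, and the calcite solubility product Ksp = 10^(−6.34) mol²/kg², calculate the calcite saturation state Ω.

α₂ = 1 / (1 + [H⁺]/K2 + [H⁺]²/(K1K2)) = 1 / (1 + 10^+0.97 + 10^-1.15)
   = 1 / (1 + 9.3325 + 0.070795) = 1/10.403 = 0.09612
[CO3²⁻] = α₂ × DIC = 0.09612 × 1.94 = 0.1865 mmol/kg
Ksp = 10^(−6.34) = 4.571×10^-7
Ω = [Ca²⁺][CO3²⁻]/Ksp = (10.4×10^-3)(1.865×10^-4) / 4.571×10^-7 = 4.24

Ω = 4.24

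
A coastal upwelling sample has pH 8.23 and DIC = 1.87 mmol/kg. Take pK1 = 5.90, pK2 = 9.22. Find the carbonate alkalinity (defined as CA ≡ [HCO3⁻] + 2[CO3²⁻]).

CA = [HCO3⁻] + 2[CO3²⁻] = (α₁ + 2α₂)·DIC
At pH 8.23: [H⁺]/K1 = 10^-2.33 = 0.0046774, K2/[H⁺] = 10^-0.99 = 0.10233
α₁ = 1/(1 + 0.0046774 + 0.10233) = 1/1.1070 = 0.9033; α₂ = α₁·K2/[H⁺] = 0.09244
α₁ + 2α₂ = 1.0882
CA = 1.0882 × 1.87 = 2.03 mmol/kg

CA = 2.03 mmol/kg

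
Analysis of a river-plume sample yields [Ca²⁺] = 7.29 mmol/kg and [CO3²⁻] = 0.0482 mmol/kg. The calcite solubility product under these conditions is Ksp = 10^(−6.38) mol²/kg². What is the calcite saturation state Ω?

Ksp = 10^(−6.38) = 4.169×10^-7
Ω = [Ca²⁺][CO3²⁻]/Ksp = (7.29×10^-3)(0.0482×10^-3) / 4.169×10^-7 = 0.843

Ω = 0.843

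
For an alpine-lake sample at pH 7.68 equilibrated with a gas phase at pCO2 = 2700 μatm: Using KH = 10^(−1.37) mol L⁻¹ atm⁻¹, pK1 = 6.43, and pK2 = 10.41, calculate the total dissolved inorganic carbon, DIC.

[CO2*] = KH · pCO2 = 10^(−1.37) × 2700×10^-6 = 1.152×10^-4 mol/L
α₀ = 1/(1 + K1/[H⁺] + K1K2/[H⁺]²) = 1/(1 + 10^+1.25 + 10^-1.48) = 0.05315
DIC = [CO2*]/α₀ = 1.152×10^-4 / 0.05315 = 2.17 mmol/L

DIC = 2.17 mmol/L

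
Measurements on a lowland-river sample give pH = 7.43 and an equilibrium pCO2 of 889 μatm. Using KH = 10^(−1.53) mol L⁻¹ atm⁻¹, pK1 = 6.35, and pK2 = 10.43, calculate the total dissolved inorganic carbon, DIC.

[CO2*] = KH · pCO2 = 10^(−1.53) × 889×10^-6 = 2.624×10^-5 mol/L
α₀ = 1/(1 + K1/[H⁺] + K1K2/[H⁺]²) = 1/(1 + 10^+1.08 + 10^-1.92) = 0.07672
DIC = [CO2*]/α₀ = 2.624×10^-5 / 0.07672 = 0.342 mmol/L

DIC = 0.342 mmol/L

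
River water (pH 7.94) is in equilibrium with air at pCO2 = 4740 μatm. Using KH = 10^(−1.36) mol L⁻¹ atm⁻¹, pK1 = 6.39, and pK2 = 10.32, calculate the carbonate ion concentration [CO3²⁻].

[CO2*] = KH · pCO2 = 10^(−1.36) × 4740×10^-6 = 2.069×10^-4 mol/L
α₀ = 1/(1 + K1/[H⁺] + K1K2/[H⁺]²) = 1/(1 + 10^+1.55 + 10^-0.83) = 0.02730
DIC = [CO2*]/α₀ = 2.069×10^-4 / 0.02730 = 7.579 mmol/L
[CO3²⁻] = α₂·DIC; α₂ = 0.004038, so [CO3²⁻] = 0.004038 × 7.579 = 0.0306 mmol/L

[CO3²⁻] = 0.0306 mmol/L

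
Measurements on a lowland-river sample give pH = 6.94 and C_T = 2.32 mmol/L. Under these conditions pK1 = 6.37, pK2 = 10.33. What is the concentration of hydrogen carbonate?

[HCO3⁻] = 1.83 mmol/L

α₁ = 1 / (1 + [H⁺]/K1 + K2/[H⁺]) = 1 / (1 + 10^-0.57 + 10^-3.39)
   = 1 / (1 + 0.26915 + 0.00040738) = 1/1.2696 = 0.7877
[HCO3⁻] = α₁ × DIC = 0.7877 × 2.32 = 1.83 mmol/L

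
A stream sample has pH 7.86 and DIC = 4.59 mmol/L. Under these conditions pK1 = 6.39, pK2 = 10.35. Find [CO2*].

[CO2*] = 0.150 mmol/L

α₀ = 1 / (1 + K1/[H⁺] + K1K2/[H⁺]²) = 1 / (1 + 10^+1.47 + 10^-1.02)
   = 1 / (1 + 29.512 + 0.095499) = 1/30.608 = 0.03267
[CO2*] = α₀ × DIC = 0.03267 × 4.59 = 0.150 mmol/L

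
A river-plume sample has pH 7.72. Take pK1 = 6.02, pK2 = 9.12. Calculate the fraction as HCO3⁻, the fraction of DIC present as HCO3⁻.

α₁ = 0.944

α₁ = 1 / (1 + [H⁺]/K1 + K2/[H⁺]) = 1 / (1 + 10^-1.70 + 10^-1.40)
   = 1 / (1 + 0.019953 + 0.039811) = 1/1.0598 = 0.9436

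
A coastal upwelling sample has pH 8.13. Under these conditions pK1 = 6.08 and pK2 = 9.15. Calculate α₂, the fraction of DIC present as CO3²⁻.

α₂ = 0.0865

α₂ = 1 / (1 + [H⁺]/K2 + [H⁺]²/(K1K2)) = 1 / (1 + 10^+1.02 + 10^-1.03)
   = 1 / (1 + 10.471 + 0.093325) = 1/11.565 = 0.08647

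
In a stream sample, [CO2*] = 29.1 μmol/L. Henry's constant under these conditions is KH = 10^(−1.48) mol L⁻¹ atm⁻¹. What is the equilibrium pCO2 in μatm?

KH = 10^(−1.48) = 3.311×10^-2 mol L⁻¹ atm⁻¹
pCO2 = [CO2*]/KH = 29.1×10^-6 / 3.311×10^-2 = 8.79×10^-4 atm = 879 μatm

pCO2 = 879 μatm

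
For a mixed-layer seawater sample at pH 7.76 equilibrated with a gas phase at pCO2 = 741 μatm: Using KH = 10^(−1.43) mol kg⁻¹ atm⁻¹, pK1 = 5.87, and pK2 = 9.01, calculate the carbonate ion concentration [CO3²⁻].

[CO2*] = KH · pCO2 = 10^(−1.43) × 741×10^-6 = 2.753×10^-5 mol/kg
α₀ = 1/(1 + K1/[H⁺] + K1K2/[H⁺]²) = 1/(1 + 10^+1.89 + 10^+0.64) = 0.01205
DIC = [CO2*]/α₀ = 2.753×10^-5 / 0.01205 = 2.285 mmol/kg
[CO3²⁻] = α₂·DIC; α₂ = 0.05260, so [CO3²⁻] = 0.05260 × 2.285 = 0.120 mmol/kg

[CO3²⁻] = 0.120 mmol/kg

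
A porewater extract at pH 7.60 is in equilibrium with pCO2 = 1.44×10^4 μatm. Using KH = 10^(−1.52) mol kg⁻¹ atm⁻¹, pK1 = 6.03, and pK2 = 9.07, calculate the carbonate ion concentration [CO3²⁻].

[CO2*] = KH · pCO2 = 10^(−1.52) × 1.44×10^4×10^-6 = 4.349×10^-4 mol/kg
α₀ = 1/(1 + K1/[H⁺] + K1K2/[H⁺]²) = 1/(1 + 10^+1.57 + 10^+0.10) = 0.02537
DIC = [CO2*]/α₀ = 4.349×10^-4 / 0.02537 = 17.14 mmol/kg
[CO3²⁻] = α₂·DIC; α₂ = 0.03194, so [CO3²⁻] = 0.03194 × 17.14 = 0.547 mmol/kg

[CO3²⁻] = 0.547 mmol/kg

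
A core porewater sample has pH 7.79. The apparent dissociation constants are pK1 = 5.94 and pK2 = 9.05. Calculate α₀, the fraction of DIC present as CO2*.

α₀ = 0.0132

α₀ = 1 / (1 + K1/[H⁺] + K1K2/[H⁺]²) = 1 / (1 + 10^+1.85 + 10^+0.59)
   = 1 / (1 + 70.795 + 3.8905) = 1/75.685 = 0.01321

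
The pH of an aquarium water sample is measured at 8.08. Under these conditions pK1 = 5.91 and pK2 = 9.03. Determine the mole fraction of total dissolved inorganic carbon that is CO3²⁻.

α₂ = 1 / (1 + [H⁺]/K2 + [H⁺]²/(K1K2)) = 1 / (1 + 10^+0.95 + 10^-1.22)
   = 1 / (1 + 8.9125 + 0.060256) = 1/9.9728 = 0.1003

α₂ = 0.100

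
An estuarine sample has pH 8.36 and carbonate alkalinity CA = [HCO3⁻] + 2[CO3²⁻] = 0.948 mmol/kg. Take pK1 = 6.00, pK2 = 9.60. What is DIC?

DIC = 0.903 mmol/kg

CA = [HCO3⁻] + 2[CO3²⁻] = (α₁ + 2α₂)·DIC
At pH 8.36: [H⁺]/K1 = 10^-2.36 = 0.0043652, K2/[H⁺] = 10^-1.24 = 0.057544
α₁ = 1/(1 + 0.0043652 + 0.057544) = 1/1.0619 = 0.9417; α₂ = α₁·K2/[H⁺] = 0.05419
α₁ + 2α₂ = 1.0501
DIC = CA / (α₁ + 2α₂) = 0.948 / 1.0501 = 0.903 mmol/kg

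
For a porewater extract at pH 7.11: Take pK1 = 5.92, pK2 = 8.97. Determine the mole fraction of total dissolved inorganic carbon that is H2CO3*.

α₀ = 1 / (1 + K1/[H⁺] + K1K2/[H⁺]²) = 1 / (1 + 10^+1.19 + 10^-0.67)
   = 1 / (1 + 15.488 + 0.21380) = 1/16.702 = 0.05987

α₀ = 0.0599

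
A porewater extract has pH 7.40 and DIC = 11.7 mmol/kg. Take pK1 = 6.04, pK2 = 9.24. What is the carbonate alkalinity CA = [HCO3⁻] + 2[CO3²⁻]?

CA = [HCO3⁻] + 2[CO3²⁻] = (α₁ + 2α₂)·DIC
At pH 7.40: [H⁺]/K1 = 10^-1.36 = 0.043652, K2/[H⁺] = 10^-1.84 = 0.014454
α₁ = 1/(1 + 0.043652 + 0.014454) = 1/1.0581 = 0.9451; α₂ = α₁·K2/[H⁺] = 0.01366
α₁ + 2α₂ = 0.9724
CA = 0.9724 × 11.7 = 11.4 mmol/kg

CA = 11.4 mmol/kg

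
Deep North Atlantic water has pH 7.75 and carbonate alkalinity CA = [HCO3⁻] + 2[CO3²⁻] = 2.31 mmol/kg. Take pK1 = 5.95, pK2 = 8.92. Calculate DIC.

CA = [HCO3⁻] + 2[CO3²⁻] = (α₁ + 2α₂)·DIC
At pH 7.75: [H⁺]/K1 = 10^-1.80 = 0.015849, K2/[H⁺] = 10^-1.17 = 0.067608
α₁ = 1/(1 + 0.015849 + 0.067608) = 1/1.0835 = 0.9230; α₂ = α₁·K2/[H⁺] = 0.06240
α₁ + 2α₂ = 1.0478
DIC = CA / (α₁ + 2α₂) = 2.31 / 1.0478 = 2.20 mmol/kg

DIC = 2.20 mmol/kg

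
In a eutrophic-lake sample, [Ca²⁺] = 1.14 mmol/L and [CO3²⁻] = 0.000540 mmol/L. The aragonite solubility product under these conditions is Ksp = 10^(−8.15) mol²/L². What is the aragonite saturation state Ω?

Ω = 0.0870

Ksp = 10^(−8.15) = 7.079×10^-9
Ω = [Ca²⁺][CO3²⁻]/Ksp = (1.14×10^-3)(0.000540×10^-3) / 7.079×10^-9 = 0.0870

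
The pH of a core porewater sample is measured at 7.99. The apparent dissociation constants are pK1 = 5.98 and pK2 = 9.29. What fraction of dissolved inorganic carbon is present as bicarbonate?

α₁ = 1 / (1 + [H⁺]/K1 + K2/[H⁺]) = 1 / (1 + 10^-2.01 + 10^-1.30)
   = 1 / (1 + 0.0097724 + 0.050119) = 1/1.0599 = 0.9435

α₁ = 0.943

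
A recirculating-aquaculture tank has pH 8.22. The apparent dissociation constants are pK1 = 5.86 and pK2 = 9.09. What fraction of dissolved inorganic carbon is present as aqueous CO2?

α₀ = 1 / (1 + K1/[H⁺] + K1K2/[H⁺]²) = 1 / (1 + 10^+2.36 + 10^+1.49)
   = 1 / (1 + 229.09 + 30.903) = 1/260.99 = 0.003832

α₀ = 0.00383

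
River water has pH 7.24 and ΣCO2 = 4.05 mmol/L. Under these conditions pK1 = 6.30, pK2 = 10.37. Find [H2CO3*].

[CO2*] = 0.417 mmol/L

α₀ = 1 / (1 + K1/[H⁺] + K1K2/[H⁺]²) = 1 / (1 + 10^+0.94 + 10^-2.19)
   = 1 / (1 + 8.7096 + 0.0064565) = 1/9.7161 = 0.1029
[CO2*] = α₀ × DIC = 0.1029 × 4.05 = 0.417 mmol/L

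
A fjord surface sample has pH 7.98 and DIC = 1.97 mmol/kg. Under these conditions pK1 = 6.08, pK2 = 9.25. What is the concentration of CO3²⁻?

α₂ = 1 / (1 + [H⁺]/K2 + [H⁺]²/(K1K2)) = 1 / (1 + 10^+1.27 + 10^-0.63)
   = 1 / (1 + 18.621 + 0.23442) = 1/19.855 = 0.05036
[CO3²⁻] = α₂ × DIC = 0.05036 × 1.97 = 0.0992 mmol/kg

[CO3²⁻] = 0.0992 mmol/kg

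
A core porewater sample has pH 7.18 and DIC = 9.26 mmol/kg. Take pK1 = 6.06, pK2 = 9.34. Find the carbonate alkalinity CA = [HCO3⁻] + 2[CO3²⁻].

CA = [HCO3⁻] + 2[CO3²⁻] = (α₁ + 2α₂)·DIC
At pH 7.18: [H⁺]/K1 = 10^-1.12 = 0.075858, K2/[H⁺] = 10^-2.16 = 0.0069183
α₁ = 1/(1 + 0.075858 + 0.0069183) = 1/1.0828 = 0.9236; α₂ = α₁·K2/[H⁺] = 0.006389
α₁ + 2α₂ = 0.9363
CA = 0.9363 × 9.26 = 8.67 mmol/kg

CA = 8.67 mmol/kg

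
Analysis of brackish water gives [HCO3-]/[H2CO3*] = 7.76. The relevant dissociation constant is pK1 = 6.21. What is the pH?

From K1 = [H⁺][HCO3-]/[H2CO3*]:  pH = pK1 + log₁₀([HCO3-]/[H2CO3*])
log₁₀(7.76) = +0.890
pH = 6.21 + (+0.890) = 7.10

pH = 7.10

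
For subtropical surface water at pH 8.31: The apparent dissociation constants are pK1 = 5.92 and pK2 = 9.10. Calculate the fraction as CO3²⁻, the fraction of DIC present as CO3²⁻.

α₂ = 0.139

α₂ = 1 / (1 + [H⁺]/K2 + [H⁺]²/(K1K2)) = 1 / (1 + 10^+0.79 + 10^-1.60)
   = 1 / (1 + 6.1660 + 0.025119) = 1/7.1911 = 0.1391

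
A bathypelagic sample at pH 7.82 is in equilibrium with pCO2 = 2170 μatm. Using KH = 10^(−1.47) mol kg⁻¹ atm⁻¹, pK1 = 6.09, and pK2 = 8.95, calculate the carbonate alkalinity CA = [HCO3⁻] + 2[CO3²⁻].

CA = 4.53 mmol/kg

[CO2*] = KH · pCO2 = 10^(−1.47) × 2170×10^-6 = 7.353×10^-5 mol/kg
α₀ = 1/(1 + K1/[H⁺] + K1K2/[H⁺]²) = 1/(1 + 10^+1.73 + 10^+0.60) = 0.01704
DIC = [CO2*]/α₀ = 7.353×10^-5 / 0.01704 = 4.315 mmol/kg
CA = (α₁ + 2α₂)·DIC = (0.9151 + 2×0.06784) × 4.315 = 4.53 mmol/kg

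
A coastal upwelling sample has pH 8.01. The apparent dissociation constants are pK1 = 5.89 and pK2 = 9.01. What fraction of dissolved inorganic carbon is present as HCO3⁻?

α₁ = 1 / (1 + [H⁺]/K1 + K2/[H⁺]) = 1 / (1 + 10^-2.12 + 10^-1.00)
   = 1 / (1 + 0.0075858 + 0.10000) = 1/1.1076 = 0.9029

α₁ = 0.903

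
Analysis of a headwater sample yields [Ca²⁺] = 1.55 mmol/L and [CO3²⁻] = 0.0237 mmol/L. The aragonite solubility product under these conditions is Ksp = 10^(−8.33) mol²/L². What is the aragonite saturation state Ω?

Ω = 7.85

Ksp = 10^(−8.33) = 4.677×10^-9
Ω = [Ca²⁺][CO3²⁻]/Ksp = (1.55×10^-3)(0.0237×10^-3) / 4.677×10^-9 = 7.85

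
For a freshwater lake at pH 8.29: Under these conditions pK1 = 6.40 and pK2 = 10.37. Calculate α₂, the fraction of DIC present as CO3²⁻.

α₂ = 0.00814

α₂ = 1 / (1 + [H⁺]/K2 + [H⁺]²/(K1K2)) = 1 / (1 + 10^+2.08 + 10^+0.19)
   = 1 / (1 + 120.23 + 1.5488) = 1/122.78 = 0.008145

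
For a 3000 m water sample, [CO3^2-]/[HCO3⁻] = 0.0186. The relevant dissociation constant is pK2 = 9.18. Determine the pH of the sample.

pH = 7.45

From K2 = [H⁺][CO3^2-]/[HCO3⁻]:  pH = pK2 + log₁₀([CO3^2-]/[HCO3⁻])
log₁₀(0.0186) = -1.730
pH = 9.18 + (-1.730) = 7.45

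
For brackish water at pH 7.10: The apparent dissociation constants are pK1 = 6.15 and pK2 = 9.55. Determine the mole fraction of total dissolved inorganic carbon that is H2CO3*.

α₀ = 1 / (1 + K1/[H⁺] + K1K2/[H⁺]²) = 1 / (1 + 10^+0.95 + 10^-1.50)
   = 1 / (1 + 8.9125 + 0.031623) = 1/9.9441 = 0.1006

α₀ = 0.101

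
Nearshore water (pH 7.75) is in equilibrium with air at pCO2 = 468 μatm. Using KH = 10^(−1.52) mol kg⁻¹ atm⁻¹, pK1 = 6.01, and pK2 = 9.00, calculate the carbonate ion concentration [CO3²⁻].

[CO2*] = KH · pCO2 = 10^(−1.52) × 468×10^-6 = 1.413×10^-5 mol/kg
α₀ = 1/(1 + K1/[H⁺] + K1K2/[H⁺]²) = 1/(1 + 10^+1.74 + 10^+0.49) = 0.01694
DIC = [CO2*]/α₀ = 1.413×10^-5 / 0.01694 = 0.8345 mmol/kg
[CO3²⁻] = α₂·DIC; α₂ = 0.05234, so [CO3²⁻] = 0.05234 × 0.8345 = 0.0437 mmol/kg

[CO3²⁻] = 0.0437 mmol/kg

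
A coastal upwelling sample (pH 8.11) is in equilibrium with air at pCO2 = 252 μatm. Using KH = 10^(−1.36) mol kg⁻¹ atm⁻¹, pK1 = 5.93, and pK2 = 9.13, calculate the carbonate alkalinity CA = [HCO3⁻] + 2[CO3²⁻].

CA = 1.98 mmol/kg

[CO2*] = KH · pCO2 = 10^(−1.36) × 252×10^-6 = 1.100×10^-5 mol/kg
α₀ = 1/(1 + K1/[H⁺] + K1K2/[H⁺]²) = 1/(1 + 10^+2.18 + 10^+1.16) = 0.005995
DIC = [CO2*]/α₀ = 1.100×10^-5 / 0.005995 = 1.835 mmol/kg
CA = (α₁ + 2α₂)·DIC = (0.9074 + 2×0.08665) × 1.835 = 1.98 mmol/kg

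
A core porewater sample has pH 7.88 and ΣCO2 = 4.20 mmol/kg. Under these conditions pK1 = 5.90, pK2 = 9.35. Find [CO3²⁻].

[CO3²⁻] = 0.136 mmol/kg

α₂ = 1 / (1 + [H⁺]/K2 + [H⁺]²/(K1K2)) = 1 / (1 + 10^+1.47 + 10^-0.51)
   = 1 / (1 + 29.512 + 0.30903) = 1/30.821 = 0.03245
[CO3²⁻] = α₂ × DIC = 0.03245 × 4.20 = 0.136 mmol/kg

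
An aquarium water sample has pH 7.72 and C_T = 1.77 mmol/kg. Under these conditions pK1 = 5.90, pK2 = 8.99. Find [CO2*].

α₀ = 1 / (1 + K1/[H⁺] + K1K2/[H⁺]²) = 1 / (1 + 10^+1.82 + 10^+0.55)
   = 1 / (1 + 66.069 + 3.5481) = 1/70.617 = 0.01416
[CO2*] = α₀ × DIC = 0.01416 × 1.77 = 0.0251 mmol/kg

[CO2*] = 0.0251 mmol/kg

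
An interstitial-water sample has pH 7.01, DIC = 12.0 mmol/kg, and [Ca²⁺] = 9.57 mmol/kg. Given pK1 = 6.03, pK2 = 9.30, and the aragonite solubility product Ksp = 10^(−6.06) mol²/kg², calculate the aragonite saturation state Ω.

Ω = 0.609

α₂ = 1 / (1 + [H⁺]/K2 + [H⁺]²/(K1K2)) = 1 / (1 + 10^+2.29 + 10^+1.31)
   = 1 / (1 + 194.98 + 20.417) = 1/216.40 = 0.004621
[CO3²⁻] = α₂ × DIC = 0.004621 × 12.0 = 0.05545 mmol/kg
Ksp = 10^(−6.06) = 8.710×10^-7
Ω = [Ca²⁺][CO3²⁻]/Ksp = (9.57×10^-3)(5.545×10^-5) / 8.710×10^-7 = 0.609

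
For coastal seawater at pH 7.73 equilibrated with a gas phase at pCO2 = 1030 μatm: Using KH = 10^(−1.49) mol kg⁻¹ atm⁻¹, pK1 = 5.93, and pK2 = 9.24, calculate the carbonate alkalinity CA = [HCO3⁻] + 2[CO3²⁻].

CA = 2.23 mmol/kg

[CO2*] = KH · pCO2 = 10^(−1.49) × 1030×10^-6 = 3.333×10^-5 mol/kg
α₀ = 1/(1 + K1/[H⁺] + K1K2/[H⁺]²) = 1/(1 + 10^+1.80 + 10^+0.29) = 0.01514
DIC = [CO2*]/α₀ = 3.333×10^-5 / 0.01514 = 2.201 mmol/kg
CA = (α₁ + 2α₂)·DIC = (0.9553 + 2×0.02952) × 2.201 = 2.23 mmol/kg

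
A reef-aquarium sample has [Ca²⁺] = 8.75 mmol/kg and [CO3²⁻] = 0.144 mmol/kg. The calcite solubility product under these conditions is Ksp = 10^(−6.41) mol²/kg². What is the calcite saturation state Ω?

Ksp = 10^(−6.41) = 3.890×10^-7
Ω = [Ca²⁺][CO3²⁻]/Ksp = (8.75×10^-3)(0.144×10^-3) / 3.890×10^-7 = 3.24

Ω = 3.24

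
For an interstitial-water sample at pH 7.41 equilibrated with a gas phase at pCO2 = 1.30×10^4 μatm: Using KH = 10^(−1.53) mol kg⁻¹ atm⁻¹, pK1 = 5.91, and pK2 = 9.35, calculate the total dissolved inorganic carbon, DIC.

[CO2*] = KH · pCO2 = 10^(−1.53) × 1.30×10^4×10^-6 = 3.837×10^-4 mol/kg
α₀ = 1/(1 + K1/[H⁺] + K1K2/[H⁺]²) = 1/(1 + 10^+1.50 + 10^-0.44) = 0.03032
DIC = [CO2*]/α₀ = 3.837×10^-4 / 0.03032 = 12.7 mmol/kg

DIC = 12.7 mmol/kg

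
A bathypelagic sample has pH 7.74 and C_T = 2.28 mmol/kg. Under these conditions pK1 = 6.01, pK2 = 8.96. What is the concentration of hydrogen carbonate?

α₁ = 1 / (1 + [H⁺]/K1 + K2/[H⁺]) = 1 / (1 + 10^-1.73 + 10^-1.22)
   = 1 / (1 + 0.018621 + 0.060256) = 1/1.0789 = 0.9269
[HCO3⁻] = α₁ × DIC = 0.9269 × 2.28 = 2.11 mmol/kg

[HCO3⁻] = 2.11 mmol/kg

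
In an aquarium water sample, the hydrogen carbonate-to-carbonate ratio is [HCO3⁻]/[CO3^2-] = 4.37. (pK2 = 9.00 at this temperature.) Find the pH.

From K2 = [H⁺][CO3^2-]/[HCO3⁻]:  pH = pK2 − log₁₀([HCO3⁻]/[CO3^2-])
log₁₀(4.37) = +0.640
pH = 9.00 − (+0.640) = 8.36

pH = 8.36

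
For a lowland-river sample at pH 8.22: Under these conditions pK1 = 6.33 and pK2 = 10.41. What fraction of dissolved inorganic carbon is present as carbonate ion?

α₂ = 1 / (1 + [H⁺]/K2 + [H⁺]²/(K1K2)) = 1 / (1 + 10^+2.19 + 10^+0.30)
   = 1 / (1 + 154.88 + 1.9953) = 1/157.88 = 0.006334

α₂ = 0.00633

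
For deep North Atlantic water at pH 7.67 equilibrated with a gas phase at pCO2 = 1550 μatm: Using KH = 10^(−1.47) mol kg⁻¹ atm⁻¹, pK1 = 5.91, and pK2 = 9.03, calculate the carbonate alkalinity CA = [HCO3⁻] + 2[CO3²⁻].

[CO2*] = KH · pCO2 = 10^(−1.47) × 1550×10^-6 = 5.252×10^-5 mol/kg
α₀ = 1/(1 + K1/[H⁺] + K1K2/[H⁺]²) = 1/(1 + 10^+1.76 + 10^+0.40) = 0.01638
DIC = [CO2*]/α₀ = 5.252×10^-5 / 0.01638 = 3.207 mmol/kg
CA = (α₁ + 2α₂)·DIC = (0.9425 + 2×0.04114) × 3.207 = 3.29 mmol/kg

CA = 3.29 mmol/kg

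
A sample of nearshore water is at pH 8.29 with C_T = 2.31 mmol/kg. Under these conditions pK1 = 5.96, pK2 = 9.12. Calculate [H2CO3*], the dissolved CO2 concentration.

α₀ = 1 / (1 + K1/[H⁺] + K1K2/[H⁺]²) = 1 / (1 + 10^+2.33 + 10^+1.50)
   = 1 / (1 + 213.80 + 31.623) = 1/246.42 = 0.004058
[CO2*] = α₀ × DIC = 0.004058 × 2.31 = 0.00937 mmol/kg = 9.37 μmol/kg

[CO2*] = 9.37 μmol/kg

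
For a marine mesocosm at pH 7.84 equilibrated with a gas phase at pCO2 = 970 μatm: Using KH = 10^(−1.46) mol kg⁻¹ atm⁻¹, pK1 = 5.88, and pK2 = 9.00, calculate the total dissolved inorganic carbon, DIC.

[CO2*] = KH · pCO2 = 10^(−1.46) × 970×10^-6 = 3.363×10^-5 mol/kg
α₀ = 1/(1 + K1/[H⁺] + K1K2/[H⁺]²) = 1/(1 + 10^+1.96 + 10^+0.80) = 0.01015
DIC = [CO2*]/α₀ = 3.363×10^-5 / 0.01015 = 3.31 mmol/kg

DIC = 3.31 mmol/kg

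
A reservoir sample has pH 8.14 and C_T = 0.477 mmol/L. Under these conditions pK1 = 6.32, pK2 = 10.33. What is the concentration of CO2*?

[CO2*] = 7.07 μmol/L

α₀ = 1 / (1 + K1/[H⁺] + K1K2/[H⁺]²) = 1 / (1 + 10^+1.82 + 10^-0.37)
   = 1 / (1 + 66.069 + 0.42658) = 1/67.496 = 0.01482
[CO2*] = α₀ × DIC = 0.01482 × 0.477 = 0.00707 mmol/L = 7.07 μmol/L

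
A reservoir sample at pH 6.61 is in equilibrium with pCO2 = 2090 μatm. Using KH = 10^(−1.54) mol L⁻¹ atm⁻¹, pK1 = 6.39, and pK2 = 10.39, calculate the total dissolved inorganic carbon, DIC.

[CO2*] = KH · pCO2 = 10^(−1.54) × 2090×10^-6 = 6.028×10^-5 mol/L
α₀ = 1/(1 + K1/[H⁺] + K1K2/[H⁺]²) = 1/(1 + 10^+0.22 + 10^-3.56) = 0.3760
DIC = [CO2*]/α₀ = 6.028×10^-5 / 0.3760 = 0.160 mmol/L

DIC = 0.160 mmol/L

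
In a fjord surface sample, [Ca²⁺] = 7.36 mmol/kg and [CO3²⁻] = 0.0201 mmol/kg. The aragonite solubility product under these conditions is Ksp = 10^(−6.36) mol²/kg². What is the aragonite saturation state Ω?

Ksp = 10^(−6.36) = 4.365×10^-7
Ω = [Ca²⁺][CO3²⁻]/Ksp = (7.36×10^-3)(0.0201×10^-3) / 4.365×10^-7 = 0.339

Ω = 0.339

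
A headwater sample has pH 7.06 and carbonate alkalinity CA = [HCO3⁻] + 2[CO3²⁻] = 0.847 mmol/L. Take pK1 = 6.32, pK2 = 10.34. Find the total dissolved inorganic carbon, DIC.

DIC = 1.00 mmol/L

CA = [HCO3⁻] + 2[CO3²⁻] = (α₁ + 2α₂)·DIC
At pH 7.06: [H⁺]/K1 = 10^-0.74 = 0.18197, K2/[H⁺] = 10^-3.28 = 0.00052481
α₁ = 1/(1 + 0.18197 + 0.00052481) = 1/1.1825 = 0.8457; α₂ = α₁·K2/[H⁺] = 0.0004438
α₁ + 2α₂ = 0.8466
DIC = CA / (α₁ + 2α₂) = 0.847 / 0.8466 = 1.00 mmol/L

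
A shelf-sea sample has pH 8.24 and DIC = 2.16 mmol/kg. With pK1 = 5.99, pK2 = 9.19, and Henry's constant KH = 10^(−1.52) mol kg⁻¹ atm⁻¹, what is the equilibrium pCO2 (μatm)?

α₀ = 1 / (1 + K1/[H⁺] + K1K2/[H⁺]²) = 1 / (1 + 10^+2.25 + 10^+1.30)
   = 1 / (1 + 177.83 + 19.953) = 1/198.78 = 0.005031
[CO2*] = α₀ × DIC = 0.005031 × 2.16 = 0.01087 mmol/kg = 10.87 μmol/kg
pCO2 = [CO2*]/KH = 1.087×10^-5 / 3.020×10^-2 = 360 μatm

pCO2 = 360 μatm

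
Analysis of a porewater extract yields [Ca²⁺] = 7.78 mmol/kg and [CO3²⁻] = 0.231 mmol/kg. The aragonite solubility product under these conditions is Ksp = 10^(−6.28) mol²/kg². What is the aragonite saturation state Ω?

Ω = 3.42

Ksp = 10^(−6.28) = 5.248×10^-7
Ω = [Ca²⁺][CO3²⁻]/Ksp = (7.78×10^-3)(0.231×10^-3) / 5.248×10^-7 = 3.42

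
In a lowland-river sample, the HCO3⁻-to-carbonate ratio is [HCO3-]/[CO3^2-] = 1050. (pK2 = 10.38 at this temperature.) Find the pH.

pH = 7.36

From K2 = [H⁺][CO3^2-]/[HCO3-]:  pH = pK2 − log₁₀([HCO3-]/[CO3^2-])
log₁₀(1050) = +3.021
pH = 10.38 − (+3.021) = 7.36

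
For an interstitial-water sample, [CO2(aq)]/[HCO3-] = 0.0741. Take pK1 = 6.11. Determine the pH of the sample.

From K1 = [H⁺][HCO3-]/[CO2(aq)]:  pH = pK1 − log₁₀([CO2(aq)]/[HCO3-])
log₁₀(0.0741) = -1.130
pH = 6.11 − (-1.130) = 7.24

pH = 7.24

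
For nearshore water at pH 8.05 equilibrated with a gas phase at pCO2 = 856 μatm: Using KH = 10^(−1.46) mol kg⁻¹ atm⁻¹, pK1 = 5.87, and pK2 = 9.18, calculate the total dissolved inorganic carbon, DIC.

[CO2*] = KH · pCO2 = 10^(−1.46) × 856×10^-6 = 2.968×10^-5 mol/kg
α₀ = 1/(1 + K1/[H⁺] + K1K2/[H⁺]²) = 1/(1 + 10^+2.18 + 10^+1.05) = 0.006113
DIC = [CO2*]/α₀ = 2.968×10^-5 / 0.006113 = 4.86 mmol/kg

DIC = 4.86 mmol/kg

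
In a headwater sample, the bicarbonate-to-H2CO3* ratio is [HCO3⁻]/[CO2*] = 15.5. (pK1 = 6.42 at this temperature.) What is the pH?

pH = 7.61

From K1 = [H⁺][HCO3⁻]/[CO2*]:  pH = pK1 + log₁₀([HCO3⁻]/[CO2*])
log₁₀(15.5) = +1.190
pH = 6.42 + (+1.190) = 7.61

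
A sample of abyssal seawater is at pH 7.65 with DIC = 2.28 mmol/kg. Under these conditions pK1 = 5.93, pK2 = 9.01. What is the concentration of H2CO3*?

α₀ = 1 / (1 + K1/[H⁺] + K1K2/[H⁺]²) = 1 / (1 + 10^+1.72 + 10^+0.36)
   = 1 / (1 + 52.481 + 2.2909) = 1/55.772 = 0.01793
[CO2*] = α₀ × DIC = 0.01793 × 2.28 = 0.0409 mmol/kg

[CO2*] = 0.0409 mmol/kg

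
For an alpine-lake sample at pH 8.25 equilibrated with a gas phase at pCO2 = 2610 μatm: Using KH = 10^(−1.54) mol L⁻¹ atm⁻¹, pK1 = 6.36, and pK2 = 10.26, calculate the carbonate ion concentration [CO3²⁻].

[CO2*] = KH · pCO2 = 10^(−1.54) × 2610×10^-6 = 7.527×10^-5 mol/L
α₀ = 1/(1 + K1/[H⁺] + K1K2/[H⁺]²) = 1/(1 + 10^+1.89 + 10^-0.12) = 0.01260
DIC = [CO2*]/α₀ = 7.527×10^-5 / 0.01260 = 5.975 mmol/L
[CO3²⁻] = α₂·DIC; α₂ = 0.009556, so [CO3²⁻] = 0.009556 × 5.975 = 0.0571 mmol/L

[CO3²⁻] = 0.0571 mmol/L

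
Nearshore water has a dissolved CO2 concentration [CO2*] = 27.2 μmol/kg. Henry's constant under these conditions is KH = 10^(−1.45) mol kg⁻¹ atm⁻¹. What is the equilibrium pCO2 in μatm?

pCO2 = 767 μatm

KH = 10^(−1.45) = 3.548×10^-2 mol kg⁻¹ atm⁻¹
pCO2 = [CO2*]/KH = 27.2×10^-6 / 3.548×10^-2 = 7.67×10^-4 atm = 767 μatm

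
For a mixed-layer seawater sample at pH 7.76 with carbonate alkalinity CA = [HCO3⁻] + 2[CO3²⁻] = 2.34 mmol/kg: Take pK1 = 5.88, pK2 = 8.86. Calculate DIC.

DIC = 2.21 mmol/kg

CA = [HCO3⁻] + 2[CO3²⁻] = (α₁ + 2α₂)·DIC
At pH 7.76: [H⁺]/K1 = 10^-1.88 = 0.013183, K2/[H⁺] = 10^-1.10 = 0.079433
α₁ = 1/(1 + 0.013183 + 0.079433) = 1/1.0926 = 0.9152; α₂ = α₁·K2/[H⁺] = 0.07270
α₁ + 2α₂ = 1.0606
DIC = CA / (α₁ + 2α₂) = 2.34 / 1.0606 = 2.21 mmol/kg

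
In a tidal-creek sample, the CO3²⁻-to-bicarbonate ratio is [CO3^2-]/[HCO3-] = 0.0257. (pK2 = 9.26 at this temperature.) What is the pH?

From K2 = [H⁺][CO3^2-]/[HCO3-]:  pH = pK2 + log₁₀([CO3^2-]/[HCO3-])
log₁₀(0.0257) = -1.590
pH = 9.26 + (-1.590) = 7.67

pH = 7.67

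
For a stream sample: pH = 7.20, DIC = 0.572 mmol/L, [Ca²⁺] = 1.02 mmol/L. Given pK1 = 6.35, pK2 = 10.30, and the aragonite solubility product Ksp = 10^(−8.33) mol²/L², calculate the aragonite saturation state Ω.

Ω = 0.0868

α₂ = 1 / (1 + [H⁺]/K2 + [H⁺]²/(K1K2)) = 1 / (1 + 10^+3.10 + 10^+2.25)
   = 1 / (1 + 1258.9 + 177.83) = 1/1437.8 = 0.0006955
[CO3²⁻] = α₂ × DIC = 0.0006955 × 0.572 = 0.0003978 mmol/L = 0.3978 μmol/L
Ksp = 10^(−8.33) = 4.677×10^-9
Ω = [Ca²⁺][CO3²⁻]/Ksp = (1.02×10^-3)(3.978×10^-7) / 4.677×10^-9 = 0.0868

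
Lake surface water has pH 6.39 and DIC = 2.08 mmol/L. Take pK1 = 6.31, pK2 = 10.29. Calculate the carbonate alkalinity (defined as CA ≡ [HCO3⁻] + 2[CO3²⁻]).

CA = 1.14 mmol/L

CA = [HCO3⁻] + 2[CO3²⁻] = (α₁ + 2α₂)·DIC
At pH 6.39: [H⁺]/K1 = 10^-0.08 = 0.83176, K2/[H⁺] = 10^-3.90 = 0.00012589
α₁ = 1/(1 + 0.83176 + 0.00012589) = 1/1.8319 = 0.5459; α₂ = α₁·K2/[H⁺] = 6.872×10^-5
α₁ + 2α₂ = 0.5460
CA = 0.5460 × 2.08 = 1.14 mmol/L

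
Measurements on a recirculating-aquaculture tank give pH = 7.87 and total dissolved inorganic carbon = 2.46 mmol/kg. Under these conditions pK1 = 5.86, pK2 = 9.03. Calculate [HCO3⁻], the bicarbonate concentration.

α₁ = 1 / (1 + [H⁺]/K1 + K2/[H⁺]) = 1 / (1 + 10^-2.01 + 10^-1.16)
   = 1 / (1 + 0.0097724 + 0.069183) = 1/1.0790 = 0.9268
[HCO3⁻] = α₁ × DIC = 0.9268 × 2.46 = 2.28 mmol/kg

[HCO3⁻] = 2.28 mmol/kg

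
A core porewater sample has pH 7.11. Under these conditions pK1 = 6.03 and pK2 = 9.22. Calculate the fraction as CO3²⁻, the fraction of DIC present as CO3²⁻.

α₂ = 0.00712

α₂ = 1 / (1 + [H⁺]/K2 + [H⁺]²/(K1K2)) = 1 / (1 + 10^+2.11 + 10^+1.03)
   = 1 / (1 + 128.82 + 10.715) = 1/140.54 = 0.007115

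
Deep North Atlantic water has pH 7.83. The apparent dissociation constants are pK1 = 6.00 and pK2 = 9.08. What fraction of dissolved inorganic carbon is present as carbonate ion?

α₂ = 0.0525

α₂ = 1 / (1 + [H⁺]/K2 + [H⁺]²/(K1K2)) = 1 / (1 + 10^+1.25 + 10^-0.58)
   = 1 / (1 + 17.783 + 0.26303) = 1/19.046 = 0.05250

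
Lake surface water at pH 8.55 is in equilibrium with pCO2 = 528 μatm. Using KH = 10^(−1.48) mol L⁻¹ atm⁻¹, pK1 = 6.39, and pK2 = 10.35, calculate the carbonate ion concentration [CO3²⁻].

[CO2*] = KH · pCO2 = 10^(−1.48) × 528×10^-6 = 1.748×10^-5 mol/L
α₀ = 1/(1 + K1/[H⁺] + K1K2/[H⁺]²) = 1/(1 + 10^+2.16 + 10^+0.36) = 0.006764
DIC = [CO2*]/α₀ = 1.748×10^-5 / 0.006764 = 2.585 mmol/L
[CO3²⁻] = α₂·DIC; α₂ = 0.01550, so [CO3²⁻] = 0.01550 × 2.585 = 0.0401 mmol/L

[CO3²⁻] = 0.0401 mmol/L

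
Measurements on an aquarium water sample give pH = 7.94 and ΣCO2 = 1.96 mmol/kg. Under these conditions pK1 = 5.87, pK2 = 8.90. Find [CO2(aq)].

[CO2*] = 14.9 μmol/kg

α₀ = 1 / (1 + K1/[H⁺] + K1K2/[H⁺]²) = 1 / (1 + 10^+2.07 + 10^+1.11)
   = 1 / (1 + 117.49 + 12.882) = 1/131.37 = 0.007612
[CO2*] = α₀ × DIC = 0.007612 × 1.96 = 0.0149 mmol/kg = 14.9 μmol/kg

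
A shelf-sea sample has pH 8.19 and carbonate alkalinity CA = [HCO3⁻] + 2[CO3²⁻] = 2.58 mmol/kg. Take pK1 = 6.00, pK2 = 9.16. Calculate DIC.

CA = [HCO3⁻] + 2[CO3²⁻] = (α₁ + 2α₂)·DIC
At pH 8.19: [H⁺]/K1 = 10^-2.19 = 0.0064565, K2/[H⁺] = 10^-0.97 = 0.10715
α₁ = 1/(1 + 0.0064565 + 0.10715) = 1/1.1136 = 0.8980; α₂ = α₁·K2/[H⁺] = 0.09622
α₁ + 2α₂ = 1.0904
DIC = CA / (α₁ + 2α₂) = 2.58 / 1.0904 = 2.37 mmol/kg

DIC = 2.37 mmol/kg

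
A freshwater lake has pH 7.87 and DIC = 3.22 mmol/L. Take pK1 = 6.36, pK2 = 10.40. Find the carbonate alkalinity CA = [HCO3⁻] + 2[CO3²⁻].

CA = 3.13 mmol/L

CA = [HCO3⁻] + 2[CO3²⁻] = (α₁ + 2α₂)·DIC
At pH 7.87: [H⁺]/K1 = 10^-1.51 = 0.030903, K2/[H⁺] = 10^-2.53 = 0.0029512
α₁ = 1/(1 + 0.030903 + 0.0029512) = 1/1.0339 = 0.9673; α₂ = α₁·K2/[H⁺] = 0.002855
α₁ + 2α₂ = 0.9730
CA = 0.9730 × 3.22 = 3.13 mmol/L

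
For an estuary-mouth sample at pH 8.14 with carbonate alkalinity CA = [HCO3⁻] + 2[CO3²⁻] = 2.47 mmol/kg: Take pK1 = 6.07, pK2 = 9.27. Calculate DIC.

DIC = 2.33 mmol/kg

CA = [HCO3⁻] + 2[CO3²⁻] = (α₁ + 2α₂)·DIC
At pH 8.14: [H⁺]/K1 = 10^-2.07 = 0.0085114, K2/[H⁺] = 10^-1.13 = 0.074131
α₁ = 1/(1 + 0.0085114 + 0.074131) = 1/1.0826 = 0.9237; α₂ = α₁·K2/[H⁺] = 0.06847
α₁ + 2α₂ = 1.0606
DIC = CA / (α₁ + 2α₂) = 2.47 / 1.0606 = 2.33 mmol/kg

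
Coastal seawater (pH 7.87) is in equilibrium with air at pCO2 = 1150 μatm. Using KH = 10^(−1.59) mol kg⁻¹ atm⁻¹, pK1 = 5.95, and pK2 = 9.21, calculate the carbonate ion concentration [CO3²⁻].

[CO2*] = KH · pCO2 = 10^(−1.59) × 1150×10^-6 = 2.956×10^-5 mol/kg
α₀ = 1/(1 + K1/[H⁺] + K1K2/[H⁺]²) = 1/(1 + 10^+1.92 + 10^+0.58) = 0.01137
DIC = [CO2*]/α₀ = 2.956×10^-5 / 0.01137 = 2.601 mmol/kg
[CO3²⁻] = α₂·DIC; α₂ = 0.04321, so [CO3²⁻] = 0.04321 × 2.601 = 0.112 mmol/kg

[CO3²⁻] = 0.112 mmol/kg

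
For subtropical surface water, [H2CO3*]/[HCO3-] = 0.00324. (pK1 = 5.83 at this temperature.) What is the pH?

pH = 8.32

From K1 = [H⁺][HCO3-]/[H2CO3*]:  pH = pK1 − log₁₀([H2CO3*]/[HCO3-])
log₁₀(0.00324) = -2.489
pH = 5.83 − (-2.489) = 8.32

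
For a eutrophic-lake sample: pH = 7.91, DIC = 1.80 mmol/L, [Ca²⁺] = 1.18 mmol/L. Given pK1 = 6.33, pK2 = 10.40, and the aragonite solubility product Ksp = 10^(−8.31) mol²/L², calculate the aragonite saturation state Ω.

α₂ = 1 / (1 + [H⁺]/K2 + [H⁺]²/(K1K2)) = 1 / (1 + 10^+2.49 + 10^+0.91)
   = 1 / (1 + 309.03 + 8.1283) = 1/318.16 = 0.003143
[CO3²⁻] = α₂ × DIC = 0.003143 × 1.80 = 0.005658 mmol/L = 5.658 μmol/L
Ksp = 10^(−8.31) = 4.898×10^-9
Ω = [Ca²⁺][CO3²⁻]/Ksp = (1.18×10^-3)(5.658×10^-6) / 4.898×10^-9 = 1.36

Ω = 1.36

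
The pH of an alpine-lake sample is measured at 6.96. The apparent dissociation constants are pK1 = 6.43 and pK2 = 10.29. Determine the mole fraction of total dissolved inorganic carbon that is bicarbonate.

α₁ = 0.772

α₁ = 1 / (1 + [H⁺]/K1 + K2/[H⁺]) = 1 / (1 + 10^-0.53 + 10^-3.33)
   = 1 / (1 + 0.29512 + 0.00046774) = 1/1.2956 = 0.7718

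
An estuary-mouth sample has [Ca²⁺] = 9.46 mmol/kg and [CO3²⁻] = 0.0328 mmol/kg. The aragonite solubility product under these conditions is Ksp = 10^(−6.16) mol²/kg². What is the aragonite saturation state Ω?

Ω = 0.449

Ksp = 10^(−6.16) = 6.918×10^-7
Ω = [Ca²⁺][CO3²⁻]/Ksp = (9.46×10^-3)(0.0328×10^-3) / 6.918×10^-7 = 0.449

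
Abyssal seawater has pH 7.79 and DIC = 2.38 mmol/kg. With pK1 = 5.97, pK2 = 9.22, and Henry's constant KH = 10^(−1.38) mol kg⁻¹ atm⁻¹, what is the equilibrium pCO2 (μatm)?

pCO2 = 821 μatm

α₀ = 1 / (1 + K1/[H⁺] + K1K2/[H⁺]²) = 1 / (1 + 10^+1.82 + 10^+0.39)
   = 1 / (1 + 66.069 + 2.4547) = 1/69.524 = 0.01438
[CO2*] = α₀ × DIC = 0.01438 × 2.38 = 0.03423 mmol/kg
pCO2 = [CO2*]/KH = 3.423×10^-5 / 4.169×10^-2 = 821 μatm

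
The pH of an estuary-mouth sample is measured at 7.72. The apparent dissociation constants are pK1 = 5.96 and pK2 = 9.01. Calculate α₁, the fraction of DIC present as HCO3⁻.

α₁ = 1 / (1 + [H⁺]/K1 + K2/[H⁺]) = 1 / (1 + 10^-1.76 + 10^-1.29)
   = 1 / (1 + 0.017378 + 0.051286) = 1/1.0687 = 0.9357

α₁ = 0.936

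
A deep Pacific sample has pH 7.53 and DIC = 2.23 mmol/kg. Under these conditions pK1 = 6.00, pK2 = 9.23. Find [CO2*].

α₀ = 1 / (1 + K1/[H⁺] + K1K2/[H⁺]²) = 1 / (1 + 10^+1.53 + 10^-0.17)
   = 1 / (1 + 33.884 + 0.67608) = 1/35.560 = 0.02812
[CO2*] = α₀ × DIC = 0.02812 × 2.23 = 0.0627 mmol/kg

[CO2*] = 0.0627 mmol/kg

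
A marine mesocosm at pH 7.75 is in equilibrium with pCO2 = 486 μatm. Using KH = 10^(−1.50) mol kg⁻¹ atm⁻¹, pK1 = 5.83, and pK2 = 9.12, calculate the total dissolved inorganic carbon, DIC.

DIC = 1.35 mmol/kg

[CO2*] = KH · pCO2 = 10^(−1.50) × 486×10^-6 = 1.537×10^-5 mol/kg
α₀ = 1/(1 + K1/[H⁺] + K1K2/[H⁺]²) = 1/(1 + 10^+1.92 + 10^+0.55) = 0.01140
DIC = [CO2*]/α₀ = 1.537×10^-5 / 0.01140 = 1.35 mmol/kg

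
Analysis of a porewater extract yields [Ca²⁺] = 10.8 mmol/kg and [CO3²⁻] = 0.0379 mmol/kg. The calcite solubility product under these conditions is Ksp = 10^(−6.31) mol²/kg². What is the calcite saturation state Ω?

Ω = 0.836

Ksp = 10^(−6.31) = 4.898×10^-7
Ω = [Ca²⁺][CO3²⁻]/Ksp = (10.8×10^-3)(0.0379×10^-3) / 4.898×10^-7 = 0.836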